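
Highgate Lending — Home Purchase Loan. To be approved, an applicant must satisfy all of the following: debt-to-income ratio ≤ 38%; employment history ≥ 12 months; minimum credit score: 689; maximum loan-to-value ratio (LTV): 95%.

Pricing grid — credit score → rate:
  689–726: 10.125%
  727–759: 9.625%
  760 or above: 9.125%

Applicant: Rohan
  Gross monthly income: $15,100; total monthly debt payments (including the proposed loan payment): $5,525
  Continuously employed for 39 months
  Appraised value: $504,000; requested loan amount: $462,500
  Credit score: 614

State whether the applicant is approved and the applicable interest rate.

Credit score 614 < 689 (below minimum)
DTI = 5,525/15,100 = 36.6% ≤ 38%
LTV: 462,500 ÷ 504,000 = 91.8%, within 95% cap
Employment 39 ≥ 12 months
Not all requirements met → denied.

Denied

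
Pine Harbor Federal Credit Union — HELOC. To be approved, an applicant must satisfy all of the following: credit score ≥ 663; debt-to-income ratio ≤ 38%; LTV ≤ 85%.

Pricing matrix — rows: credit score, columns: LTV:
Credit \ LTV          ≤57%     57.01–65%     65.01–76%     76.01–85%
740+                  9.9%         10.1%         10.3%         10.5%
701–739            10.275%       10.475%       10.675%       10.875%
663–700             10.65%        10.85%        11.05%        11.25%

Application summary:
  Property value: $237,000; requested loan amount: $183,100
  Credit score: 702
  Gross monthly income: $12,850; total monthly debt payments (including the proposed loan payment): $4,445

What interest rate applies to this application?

Credit score 702 ≥ 663; DTI: 4,445 ÷ 12,850 = 34.6%, within the 38% cap
Loan-to-value = 183,100/237,000 = 77.3% — pass (85% max)
Credit 702 → row 701–739; LTV 77.3% → column 76.01–85%. Grid cell → 10.875%.

10.875%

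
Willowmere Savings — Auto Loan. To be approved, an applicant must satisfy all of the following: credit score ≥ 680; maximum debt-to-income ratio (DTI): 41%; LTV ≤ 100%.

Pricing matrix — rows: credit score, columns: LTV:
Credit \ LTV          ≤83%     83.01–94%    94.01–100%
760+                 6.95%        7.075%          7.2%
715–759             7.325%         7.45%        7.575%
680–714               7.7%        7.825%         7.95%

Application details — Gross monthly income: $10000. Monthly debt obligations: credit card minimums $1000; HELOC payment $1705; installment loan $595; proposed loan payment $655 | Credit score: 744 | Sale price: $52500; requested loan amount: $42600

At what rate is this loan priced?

Credit score 744 ≥ 680; Total monthly debts = (1,000 + 1,705 + 595 + 655) = 3,955. DTI: 3,955 ÷ 10,000 = 39.5%, within the 41% cap
Loan-to-value = 42,600/52,500 = 81.1% — pass (100% max)
Row: 744 falls in 715–759. Column: 81.1% falls in ≤83%. Rate = 7.325%.

7.325%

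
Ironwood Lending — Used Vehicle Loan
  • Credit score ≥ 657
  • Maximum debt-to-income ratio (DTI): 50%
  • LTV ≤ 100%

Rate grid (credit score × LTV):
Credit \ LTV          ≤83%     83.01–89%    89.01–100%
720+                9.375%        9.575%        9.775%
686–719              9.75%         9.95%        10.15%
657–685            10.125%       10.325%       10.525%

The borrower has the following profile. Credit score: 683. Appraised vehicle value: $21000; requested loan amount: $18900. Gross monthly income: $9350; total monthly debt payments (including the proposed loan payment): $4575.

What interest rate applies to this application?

10.525%

Credit score 683 ≥ 657; DTI: 4,575 ÷ 9,350 = 48.9%, within the 50% cap
Loan-to-value = 18,900/21,000 = 90% — pass (100% max)
Row: 683 falls in 657–685. Column: 90% falls in 89.01–100%. Rate = 10.525%.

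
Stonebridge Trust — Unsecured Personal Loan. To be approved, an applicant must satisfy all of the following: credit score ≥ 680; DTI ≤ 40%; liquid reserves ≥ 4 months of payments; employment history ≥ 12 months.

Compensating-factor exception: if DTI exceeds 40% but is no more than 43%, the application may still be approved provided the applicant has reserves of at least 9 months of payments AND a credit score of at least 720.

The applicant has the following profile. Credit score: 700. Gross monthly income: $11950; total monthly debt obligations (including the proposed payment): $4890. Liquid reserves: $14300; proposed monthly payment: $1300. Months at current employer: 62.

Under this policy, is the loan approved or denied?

Credit score 700 ≥ 680 (meets base)
DTI = 4,890/11,950 = 40.9% > 40% — standard DTI limit exceeded.
Reserves: 14,300 ÷ 1,300 = 11.0 months (meets 4-month minimum)
Employment 62 ≥ 12 months
40.9% falls in the override range (40%–43%), so the compensating-factor test applies.
Reserves 11.0 ≥ 9 months; credit score 700 < 720.
Compensating-factor requirement not fully met.

Denied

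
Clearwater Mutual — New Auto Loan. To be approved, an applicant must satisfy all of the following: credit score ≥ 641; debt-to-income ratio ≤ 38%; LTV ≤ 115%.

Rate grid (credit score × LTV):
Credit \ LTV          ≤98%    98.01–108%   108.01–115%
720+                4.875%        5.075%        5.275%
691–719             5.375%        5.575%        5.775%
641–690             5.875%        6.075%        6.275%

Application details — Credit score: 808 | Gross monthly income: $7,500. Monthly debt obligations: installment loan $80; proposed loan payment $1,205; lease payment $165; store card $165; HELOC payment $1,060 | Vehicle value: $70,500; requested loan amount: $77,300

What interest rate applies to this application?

Credit score 808 ≥ 641; Total monthly debts = (80 + 1,205 + 165 + 165 + 1,060) = 2,675. DTI = 2,675/7,500 = 35.7% ≤ 38%
Loan-to-value = 77,300/70,500 = 109.6% — pass (115% max)
Row: 808 falls in 720+. Column: 109.6% falls in 108.01–115%. Rate = 5.275%.

5.275%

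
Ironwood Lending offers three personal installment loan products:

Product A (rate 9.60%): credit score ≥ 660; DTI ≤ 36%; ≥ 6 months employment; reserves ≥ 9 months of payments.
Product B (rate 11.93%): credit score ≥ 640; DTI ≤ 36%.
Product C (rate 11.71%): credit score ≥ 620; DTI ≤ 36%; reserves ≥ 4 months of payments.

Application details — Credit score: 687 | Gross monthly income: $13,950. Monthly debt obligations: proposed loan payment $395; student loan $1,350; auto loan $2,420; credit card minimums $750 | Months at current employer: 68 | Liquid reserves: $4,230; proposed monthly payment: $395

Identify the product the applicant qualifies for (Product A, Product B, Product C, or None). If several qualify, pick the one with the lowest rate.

Product A

Total debts = (395 + 1,350 + 2,420 + 750) = 4,915; DTI = 4,915/13,950 = 35.2%.
Reserves = 4,230/395 = 10.7 months.
Product A: score 687 ≥ 660; DTI 35.2% ≤ 36%; employment 68 ≥ 6 mo; reserves 10.7 ≥ 9 mo → qualifies.
Product B: score 687 ≥ 640; DTI 35.2% ≤ 36% → qualifies.
Product C: score 687 ≥ 620; DTI 35.2% ≤ 36%; reserves 10.7 ≥ 4 mo → qualifies.
Qualifying: Product A, Product B, Product C. Lowest rate is 9.60% → Product A.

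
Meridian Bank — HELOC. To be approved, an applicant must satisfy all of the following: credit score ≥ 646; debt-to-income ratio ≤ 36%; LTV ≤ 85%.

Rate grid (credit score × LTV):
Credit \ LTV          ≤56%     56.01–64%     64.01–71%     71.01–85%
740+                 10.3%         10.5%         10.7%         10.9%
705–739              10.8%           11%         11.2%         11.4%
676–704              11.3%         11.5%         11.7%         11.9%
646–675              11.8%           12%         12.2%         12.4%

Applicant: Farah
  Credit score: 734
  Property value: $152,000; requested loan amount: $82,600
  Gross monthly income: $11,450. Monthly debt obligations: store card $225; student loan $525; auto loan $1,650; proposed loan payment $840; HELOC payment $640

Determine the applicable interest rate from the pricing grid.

Credit score 734 ≥ 646; Total monthly debts = (225 + 525 + 1,650 + 840 + 640) = 3,880. DTI = 3,880/11,450 = 33.9% ≤ 36%
LTV: 82,600 ÷ 152,000 = 54.3%, within 85% cap
Credit 734 → row 705–739; LTV 54.3% → column ≤56%. Grid cell → 10.8%.

10.8%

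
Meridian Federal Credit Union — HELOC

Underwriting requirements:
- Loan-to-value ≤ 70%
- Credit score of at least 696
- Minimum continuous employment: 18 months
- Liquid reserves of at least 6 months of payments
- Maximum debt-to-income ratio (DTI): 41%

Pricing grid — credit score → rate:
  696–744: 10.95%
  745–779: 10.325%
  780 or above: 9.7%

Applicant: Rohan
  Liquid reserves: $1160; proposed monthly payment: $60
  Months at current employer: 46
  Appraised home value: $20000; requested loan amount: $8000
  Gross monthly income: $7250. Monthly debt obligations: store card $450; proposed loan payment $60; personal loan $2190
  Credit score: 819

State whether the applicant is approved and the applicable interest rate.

Approved at 9.7%

Credit score 819 ≥ 696 (meets minimum)
Liquid reserves cover 1,160/60 = 19.3 months — ≥ 6 required
Total monthly debts = (450 + 60 + 2,190) = 2,700. DTI = 2,700/7,250 = 37.2% ≤ 41%
Employment 46 ≥ 18 months
LTV = 8,000/20,000 = 40% ≤ 70%
All requirements met. Score 819 falls in the 780 or above tier → 9.7%.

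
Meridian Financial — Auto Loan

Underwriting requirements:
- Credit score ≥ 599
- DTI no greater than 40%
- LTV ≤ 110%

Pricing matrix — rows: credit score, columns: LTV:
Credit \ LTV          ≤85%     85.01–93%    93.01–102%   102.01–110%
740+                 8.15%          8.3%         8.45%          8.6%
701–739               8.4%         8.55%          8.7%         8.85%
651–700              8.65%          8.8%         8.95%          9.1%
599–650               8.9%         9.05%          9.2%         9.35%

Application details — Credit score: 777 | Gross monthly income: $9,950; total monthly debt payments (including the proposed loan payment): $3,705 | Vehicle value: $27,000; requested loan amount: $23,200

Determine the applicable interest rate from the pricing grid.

Credit score 777 ≥ 599; Debt-to-income = 3,705/9,950 = 37.2% — meets 40% limit
LTV = 23,200/27,000 = 85.9% ≤ 110%
Row: 777 falls in 740+. Column: 85.9% falls in 85.01–93%. Rate = 8.3%.

8.3%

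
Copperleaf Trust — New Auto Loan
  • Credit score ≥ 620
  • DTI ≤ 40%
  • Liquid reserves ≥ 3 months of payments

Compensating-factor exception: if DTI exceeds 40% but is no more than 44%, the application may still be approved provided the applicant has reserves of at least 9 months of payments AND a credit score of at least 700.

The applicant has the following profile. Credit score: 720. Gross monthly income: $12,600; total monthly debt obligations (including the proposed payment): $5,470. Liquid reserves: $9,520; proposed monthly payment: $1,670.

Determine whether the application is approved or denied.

Credit score 720 ≥ 620 (meets base)
DTI: 5,470 ÷ 12,600 = 43.4%, over the 40% base limit.
Reserves: 9,520 ÷ 1,670 = 5.7 months (meets 3-month minimum)
43.4% falls in the override range (40%–44%), so the compensating-factor test applies.
Override check — reserves: 5.7 mo (short of 9); score: 720 (ok).
Override conditions not both satisfied; exception does not apply.

Denied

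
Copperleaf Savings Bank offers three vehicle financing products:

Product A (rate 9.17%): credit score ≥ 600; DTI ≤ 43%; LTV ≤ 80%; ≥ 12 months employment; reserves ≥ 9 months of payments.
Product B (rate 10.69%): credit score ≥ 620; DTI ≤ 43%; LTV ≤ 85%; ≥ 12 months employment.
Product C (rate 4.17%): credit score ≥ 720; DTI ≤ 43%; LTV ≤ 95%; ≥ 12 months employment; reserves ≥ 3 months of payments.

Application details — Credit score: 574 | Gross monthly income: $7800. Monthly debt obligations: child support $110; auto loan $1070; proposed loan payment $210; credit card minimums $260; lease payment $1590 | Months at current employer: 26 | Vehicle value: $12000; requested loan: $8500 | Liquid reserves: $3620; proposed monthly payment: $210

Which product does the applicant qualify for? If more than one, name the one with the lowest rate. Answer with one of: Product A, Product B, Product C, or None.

None

Total debts = (110 + 1,070 + 210 + 260 + 1,590) = 3,240; DTI = 3,240/7,800 = 41.5%.
LTV = 8,500/12,000 = 70.8%.
Reserves = 3,620/210 = 17.2 months.
Product A: score 574 < 600; DTI 41.5% ≤ 43%; LTV 70.8% ≤ 80%; employment 26 ≥ 12 mo; reserves 17.2 ≥ 9 mo → does not qualify.
Product B: score 574 < 620; DTI 41.5% ≤ 43%; LTV 70.8% ≤ 85%; employment 26 ≥ 12 mo → does not qualify.
Product C: score 574 < 720; DTI 41.5% ≤ 43%; LTV 70.8% ≤ 95%; employment 26 ≥ 12 mo; reserves 17.2 ≥ 3 mo → does not qualify.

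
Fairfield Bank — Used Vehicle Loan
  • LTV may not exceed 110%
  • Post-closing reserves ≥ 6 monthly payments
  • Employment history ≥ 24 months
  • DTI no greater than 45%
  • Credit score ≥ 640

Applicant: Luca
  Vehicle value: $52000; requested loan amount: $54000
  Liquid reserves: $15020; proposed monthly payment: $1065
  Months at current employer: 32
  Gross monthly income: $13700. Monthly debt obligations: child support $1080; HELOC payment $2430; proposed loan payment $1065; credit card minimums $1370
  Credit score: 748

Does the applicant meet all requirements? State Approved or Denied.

Approved

LTV = 54,000/52,000 = 103.8% ≤ 110%
Reserves = 15,020/1,065 = 14.1 months ≥ 6
Employment 32 ≥ 24 months
Total monthly debts = (1,080 + 2,430 + 1,065 + 1,370) = 5,945. DTI: 5,945 ÷ 13,700 = 43.4%, within the 45% cap
Credit score 748 ≥ 640 (meets)
All criteria satisfied.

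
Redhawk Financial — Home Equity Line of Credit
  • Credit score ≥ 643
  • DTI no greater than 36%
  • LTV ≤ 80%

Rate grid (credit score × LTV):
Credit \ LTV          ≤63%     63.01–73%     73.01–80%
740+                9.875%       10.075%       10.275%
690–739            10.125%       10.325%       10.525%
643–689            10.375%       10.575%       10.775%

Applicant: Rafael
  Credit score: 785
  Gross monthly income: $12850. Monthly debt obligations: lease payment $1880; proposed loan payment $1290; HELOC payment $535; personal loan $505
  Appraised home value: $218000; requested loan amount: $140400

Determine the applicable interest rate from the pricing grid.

Credit score 785 ≥ 643; Total monthly debts = (1,880 + 1,290 + 535 + 505) = 4,210. DTI: 4,210 ÷ 12,850 = 32.8%, within the 36% cap
LTV: 140,400 ÷ 218,000 = 64.4%, within 80% cap
Credit 785 → row 740+; LTV 64.4% → column 63.01–73%. Grid cell → 10.075%.

10.075%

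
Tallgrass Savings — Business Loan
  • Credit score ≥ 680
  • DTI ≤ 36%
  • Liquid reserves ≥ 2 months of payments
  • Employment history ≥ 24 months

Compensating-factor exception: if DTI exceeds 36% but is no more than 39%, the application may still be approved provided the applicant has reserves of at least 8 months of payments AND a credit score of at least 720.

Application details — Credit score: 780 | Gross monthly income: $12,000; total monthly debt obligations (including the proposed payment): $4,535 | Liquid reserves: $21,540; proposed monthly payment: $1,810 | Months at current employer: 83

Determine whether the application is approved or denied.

Credit score 780 ≥ 680 (meets base)
DTI = 4,535/12,000 = 37.8% > 36% — standard DTI limit exceeded.
Liquid reserves cover 21,540/1,810 = 11.9 months — ≥ 2 required
Employment 83 ≥ 24 months
DTI 37.8% is within the 36%–39% exception band; checking compensating factors.
Override check — reserves: 11.9 mo (ok); score: 780 (ok).
Both compensating conditions met → exception applies.

Approved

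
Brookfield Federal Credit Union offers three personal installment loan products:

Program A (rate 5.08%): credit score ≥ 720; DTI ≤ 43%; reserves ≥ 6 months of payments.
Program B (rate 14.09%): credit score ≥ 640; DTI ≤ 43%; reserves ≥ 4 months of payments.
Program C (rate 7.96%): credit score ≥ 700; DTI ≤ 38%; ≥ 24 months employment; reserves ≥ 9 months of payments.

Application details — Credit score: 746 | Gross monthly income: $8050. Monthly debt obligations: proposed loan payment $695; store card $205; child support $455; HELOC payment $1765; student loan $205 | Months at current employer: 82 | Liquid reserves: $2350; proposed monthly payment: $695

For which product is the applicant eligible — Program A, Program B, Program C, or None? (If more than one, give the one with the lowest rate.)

Total debts = (695 + 205 + 455 + 1,765 + 205) = 3,325; DTI = 3,325/8,050 = 41.3%.
Reserves = 2,350/695 = 3.4 months.
Program A: score 746 ≥ 720; DTI 41.3% ≤ 43%; reserves 3.4 < 6 mo → does not qualify.
Program B: score 746 ≥ 640; DTI 41.3% ≤ 43%; reserves 3.4 < 4 mo → does not qualify.
Program C: score 746 ≥ 700; DTI 41.3% > 38%; employment 82 ≥ 24 mo; reserves 3.4 < 9 mo → does not qualify.

None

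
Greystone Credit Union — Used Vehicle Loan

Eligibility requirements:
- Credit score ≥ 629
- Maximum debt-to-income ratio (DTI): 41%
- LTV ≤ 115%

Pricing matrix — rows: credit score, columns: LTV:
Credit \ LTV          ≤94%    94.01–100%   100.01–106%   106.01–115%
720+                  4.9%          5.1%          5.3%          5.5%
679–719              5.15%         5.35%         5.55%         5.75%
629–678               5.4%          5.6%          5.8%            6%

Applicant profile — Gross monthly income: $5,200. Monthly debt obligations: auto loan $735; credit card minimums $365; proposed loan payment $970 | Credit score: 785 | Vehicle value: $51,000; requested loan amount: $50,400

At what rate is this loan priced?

5.1%

Credit score 785 ≥ 629; Total monthly debts = (735 + 365 + 970) = 2,070. DTI = 2,070/5,200 = 39.8% ≤ 41%
LTV = 50,400/51,000 = 98.8% ≤ 115%
Credit 785 → row 720+; LTV 98.8% → column 94.01–100%. Grid cell → 5.1%.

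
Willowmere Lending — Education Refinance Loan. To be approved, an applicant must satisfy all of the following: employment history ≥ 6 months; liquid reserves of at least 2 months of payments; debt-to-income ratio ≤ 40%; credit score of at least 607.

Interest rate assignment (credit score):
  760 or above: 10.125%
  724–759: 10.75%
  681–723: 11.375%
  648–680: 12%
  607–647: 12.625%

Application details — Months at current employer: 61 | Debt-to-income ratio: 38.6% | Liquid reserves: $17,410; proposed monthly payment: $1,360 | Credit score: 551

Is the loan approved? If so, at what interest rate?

Denied

Credit score 551 < 607 (below minimum)
Liquid reserves cover 17,410/1,360 = 12.8 months — ≥ 2 required
Debt-to-income 38.6% vs 40% cap — pass
Employment 61 ≥ 6 months
Not all requirements met → denied.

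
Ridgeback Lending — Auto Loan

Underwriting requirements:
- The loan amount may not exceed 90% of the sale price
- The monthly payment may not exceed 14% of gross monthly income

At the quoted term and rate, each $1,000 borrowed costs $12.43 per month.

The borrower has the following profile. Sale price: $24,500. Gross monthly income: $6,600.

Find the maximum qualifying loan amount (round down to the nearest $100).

$22,000

Payment cap: 14% × $6,600 = $924/month.
At $12.43 per $1,000, that supports 924/12.43 × 1,000 ≈ $74,336 → $74,300.
LTV cap: 90% × $24,500 = $22,050 → $22,000.
Binding constraint: loan-to-value.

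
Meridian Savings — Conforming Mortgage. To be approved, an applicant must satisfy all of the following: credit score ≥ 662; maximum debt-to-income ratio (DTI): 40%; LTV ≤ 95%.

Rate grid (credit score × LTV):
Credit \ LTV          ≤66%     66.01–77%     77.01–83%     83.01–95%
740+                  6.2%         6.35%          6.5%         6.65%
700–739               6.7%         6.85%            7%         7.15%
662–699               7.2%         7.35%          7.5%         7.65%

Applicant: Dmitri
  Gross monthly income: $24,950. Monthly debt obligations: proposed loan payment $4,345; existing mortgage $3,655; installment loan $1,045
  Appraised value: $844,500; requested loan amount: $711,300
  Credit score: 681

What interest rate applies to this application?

Credit score 681 ≥ 662; Total monthly debts = (4,345 + 3,655 + 1,045) = 9,045. DTI: 9,045 ÷ 24,950 = 36.3%, within the 40% cap
Loan-to-value = 711,300/844,500 = 84.2% — pass (95% max)
Credit 681 → row 662–699; LTV 84.2% → column 83.01–95%. Grid cell → 7.65%.

7.65%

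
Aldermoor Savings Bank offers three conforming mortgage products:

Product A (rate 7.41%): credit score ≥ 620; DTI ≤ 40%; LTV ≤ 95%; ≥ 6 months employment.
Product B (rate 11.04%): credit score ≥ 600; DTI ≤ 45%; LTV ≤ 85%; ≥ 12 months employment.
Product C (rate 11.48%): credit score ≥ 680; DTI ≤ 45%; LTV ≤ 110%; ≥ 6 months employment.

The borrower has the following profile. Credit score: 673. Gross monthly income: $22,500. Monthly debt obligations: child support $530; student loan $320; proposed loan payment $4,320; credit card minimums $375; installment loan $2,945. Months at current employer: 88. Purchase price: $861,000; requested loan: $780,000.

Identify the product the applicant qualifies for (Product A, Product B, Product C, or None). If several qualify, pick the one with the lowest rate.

Product A

Total debts = (530 + 320 + 4,320 + 375 + 2,945) = 8,490; DTI = 8,490/22,500 = 37.7%.
LTV = 780,000/861,000 = 90.6%.
Product A: score 673 ≥ 620; DTI 37.7% ≤ 40%; LTV 90.6% ≤ 95%; employment 88 ≥ 6 mo → qualifies.
Product B: score 673 ≥ 600; DTI 37.7% ≤ 45%; LTV 90.6% > 85%; employment 88 ≥ 12 mo → does not qualify.
Product C: score 673 < 680; DTI 37.7% ≤ 45%; LTV 90.6% ≤ 110%; employment 88 ≥ 6 mo → does not qualify.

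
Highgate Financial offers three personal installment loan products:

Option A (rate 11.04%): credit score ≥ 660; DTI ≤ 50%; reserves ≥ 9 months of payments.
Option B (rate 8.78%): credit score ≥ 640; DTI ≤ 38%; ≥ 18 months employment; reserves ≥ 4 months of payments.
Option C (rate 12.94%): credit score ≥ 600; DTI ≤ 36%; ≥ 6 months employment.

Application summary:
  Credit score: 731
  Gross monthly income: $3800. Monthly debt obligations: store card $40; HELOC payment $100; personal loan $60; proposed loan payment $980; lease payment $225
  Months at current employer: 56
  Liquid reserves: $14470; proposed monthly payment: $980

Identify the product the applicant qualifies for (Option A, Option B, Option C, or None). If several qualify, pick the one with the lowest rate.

Total debts = (40 + 100 + 60 + 980 + 225) = 1,405; DTI = 1,405/3,800 = 37%.
Reserves = 14,470/980 = 14.8 months.
Option A: score 731 ≥ 660; DTI 37% ≤ 50%; reserves 14.8 ≥ 9 mo → qualifies.
Option B: score 731 ≥ 640; DTI 37% ≤ 38%; employment 56 ≥ 18 mo; reserves 14.8 ≥ 4 mo → qualifies.
Option C: score 731 ≥ 600; DTI 37% > 36%; employment 56 ≥ 6 mo → does not qualify.
Qualifying: Option A, Option B. Lowest rate is 8.78% → Option B.

Option B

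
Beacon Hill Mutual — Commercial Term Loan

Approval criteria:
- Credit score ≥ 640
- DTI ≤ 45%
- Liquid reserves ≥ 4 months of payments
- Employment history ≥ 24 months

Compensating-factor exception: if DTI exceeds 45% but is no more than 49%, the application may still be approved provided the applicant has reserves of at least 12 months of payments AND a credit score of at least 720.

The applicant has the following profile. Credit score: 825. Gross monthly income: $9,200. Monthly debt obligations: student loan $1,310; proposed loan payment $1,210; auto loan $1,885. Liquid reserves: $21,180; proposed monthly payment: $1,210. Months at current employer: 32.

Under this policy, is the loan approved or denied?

Approved

Credit score 825 ≥ 640 (meets base)
Total debts = (1,310 + 1,210 + 1,885) = 4,405. DTI: 4,405 ÷ 9,200 = 47.9%, over the 45% base limit.
Liquid reserves cover 21,180/1,210 = 17.5 months — ≥ 4 required
Employment 32 ≥ 24 months
47.9% falls in the override range (45%–49%), so the compensating-factor test applies.
Override check — reserves: 17.5 mo (ok); score: 825 (ok).
Both compensating conditions met → exception applies.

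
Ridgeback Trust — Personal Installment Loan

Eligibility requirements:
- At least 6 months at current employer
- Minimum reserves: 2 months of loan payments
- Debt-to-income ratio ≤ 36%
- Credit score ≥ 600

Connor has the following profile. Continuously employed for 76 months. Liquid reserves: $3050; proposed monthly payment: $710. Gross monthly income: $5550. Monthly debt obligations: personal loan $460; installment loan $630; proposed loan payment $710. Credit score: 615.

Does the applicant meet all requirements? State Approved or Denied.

Approved

Employment 76 ≥ 6 months
Reserves = 3,050/710 = 4.3 months ≥ 2
Total monthly debts = (460 + 630 + 710) = 1,800. DTI = 1,800/5,550 = 32.4% ≤ 36%
Credit score 615 ≥ 600 (meets)
All criteria satisfied.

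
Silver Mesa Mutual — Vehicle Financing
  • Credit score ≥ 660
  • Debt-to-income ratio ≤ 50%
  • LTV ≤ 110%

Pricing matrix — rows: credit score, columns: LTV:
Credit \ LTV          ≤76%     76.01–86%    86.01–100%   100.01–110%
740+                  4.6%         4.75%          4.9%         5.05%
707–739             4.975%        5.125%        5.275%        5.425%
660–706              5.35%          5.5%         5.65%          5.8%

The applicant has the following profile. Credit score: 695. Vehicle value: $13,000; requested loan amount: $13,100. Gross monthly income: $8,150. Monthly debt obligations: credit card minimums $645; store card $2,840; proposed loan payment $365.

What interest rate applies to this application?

5.8%

Credit score 695 ≥ 660; Total monthly debts = (645 + 2,840 + 365) = 3,850. DTI: 3,850 ÷ 8,150 = 47.2%, within the 50% cap
LTV = 13,100/13,000 = 100.8% ≤ 110%
Score 695 is in the 660–706 band; LTV 100.8% is in the 100.01–110% band → 5.8%.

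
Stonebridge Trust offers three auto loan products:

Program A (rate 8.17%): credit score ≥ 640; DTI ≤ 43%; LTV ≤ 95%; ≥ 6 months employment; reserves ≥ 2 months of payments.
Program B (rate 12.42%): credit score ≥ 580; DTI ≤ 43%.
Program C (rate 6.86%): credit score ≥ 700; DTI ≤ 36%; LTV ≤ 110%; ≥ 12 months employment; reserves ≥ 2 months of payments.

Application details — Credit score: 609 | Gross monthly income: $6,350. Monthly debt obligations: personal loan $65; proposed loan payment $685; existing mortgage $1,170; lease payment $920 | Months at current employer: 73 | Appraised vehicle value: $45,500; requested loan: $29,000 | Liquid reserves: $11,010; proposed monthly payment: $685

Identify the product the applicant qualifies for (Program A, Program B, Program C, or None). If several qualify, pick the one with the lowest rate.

Total debts = (65 + 685 + 1,170 + 920) = 2,840; DTI = 2,840/6,350 = 44.7%.
LTV = 29,000/45,500 = 63.7%.
Reserves = 11,010/685 = 16.1 months.
Program A: score 609 < 640; DTI 44.7% > 43%; LTV 63.7% ≤ 95%; employment 73 ≥ 6 mo; reserves 16.1 ≥ 2 mo → does not qualify.
Program B: score 609 ≥ 580; DTI 44.7% > 43% → does not qualify.
Program C: score 609 < 700; DTI 44.7% > 36%; LTV 63.7% ≤ 110%; employment 73 ≥ 12 mo; reserves 16.1 ≥ 2 mo → does not qualify.

None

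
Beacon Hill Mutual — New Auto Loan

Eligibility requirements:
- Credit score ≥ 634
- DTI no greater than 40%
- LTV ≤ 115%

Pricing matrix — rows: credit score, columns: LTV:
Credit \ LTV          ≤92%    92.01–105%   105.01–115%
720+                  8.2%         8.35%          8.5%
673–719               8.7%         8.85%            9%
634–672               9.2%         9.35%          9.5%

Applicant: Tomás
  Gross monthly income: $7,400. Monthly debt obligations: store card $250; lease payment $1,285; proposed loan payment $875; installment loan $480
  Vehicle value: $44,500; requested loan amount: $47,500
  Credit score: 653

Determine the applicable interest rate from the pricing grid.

Credit score 653 ≥ 634; Total monthly debts = (250 + 1,285 + 875 + 480) = 2,890. DTI = 2,890/7,400 = 39.1% ≤ 40%
Loan-to-value = 47,500/44,500 = 106.7% — pass (115% max)
Row: 653 falls in 634–672. Column: 106.7% falls in 105.01–115%. Rate = 9.5%.

9.5%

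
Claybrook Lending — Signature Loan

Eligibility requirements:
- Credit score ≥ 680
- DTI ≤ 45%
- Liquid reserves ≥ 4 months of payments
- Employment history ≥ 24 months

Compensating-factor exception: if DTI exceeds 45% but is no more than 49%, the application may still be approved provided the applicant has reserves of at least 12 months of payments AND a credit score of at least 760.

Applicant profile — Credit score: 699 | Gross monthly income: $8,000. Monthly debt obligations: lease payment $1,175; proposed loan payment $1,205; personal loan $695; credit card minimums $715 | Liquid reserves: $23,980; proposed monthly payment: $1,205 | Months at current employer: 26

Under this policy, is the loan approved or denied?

Denied

Credit score 699 ≥ 680 (meets base)
Total debts = (1,175 + 1,205 + 695 + 715) = 3,790. DTI: 3,790 ÷ 8,000 = 47.4%, over the 45% base limit.
Reserves = 23,980/1,205 = 19.9 months ≥ 4
Employment 26 ≥ 24 months
DTI 47.4% is within the 45%–49% exception band; checking compensating factors.
Reserves 19.9 ≥ 12 months; credit score 699 < 760.
Override conditions not both satisfied; exception does not apply.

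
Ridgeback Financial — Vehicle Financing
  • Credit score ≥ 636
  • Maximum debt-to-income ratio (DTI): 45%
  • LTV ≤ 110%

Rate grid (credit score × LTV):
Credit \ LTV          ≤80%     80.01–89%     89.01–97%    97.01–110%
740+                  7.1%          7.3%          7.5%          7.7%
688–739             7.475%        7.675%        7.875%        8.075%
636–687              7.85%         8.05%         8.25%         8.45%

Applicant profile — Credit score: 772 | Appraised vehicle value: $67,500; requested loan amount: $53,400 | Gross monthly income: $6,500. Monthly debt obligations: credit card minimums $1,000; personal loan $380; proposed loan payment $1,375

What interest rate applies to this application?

7.1%

Credit score 772 ≥ 636; Total monthly debts = (1,000 + 380 + 1,375) = 2,755. DTI: 2,755 ÷ 6,500 = 42.4%, within the 45% cap
LTV = 53,400/67,500 = 79.1% ≤ 110%
Score 772 is in the 740+ band; LTV 79.1% is in the ≤80% band → 7.1%.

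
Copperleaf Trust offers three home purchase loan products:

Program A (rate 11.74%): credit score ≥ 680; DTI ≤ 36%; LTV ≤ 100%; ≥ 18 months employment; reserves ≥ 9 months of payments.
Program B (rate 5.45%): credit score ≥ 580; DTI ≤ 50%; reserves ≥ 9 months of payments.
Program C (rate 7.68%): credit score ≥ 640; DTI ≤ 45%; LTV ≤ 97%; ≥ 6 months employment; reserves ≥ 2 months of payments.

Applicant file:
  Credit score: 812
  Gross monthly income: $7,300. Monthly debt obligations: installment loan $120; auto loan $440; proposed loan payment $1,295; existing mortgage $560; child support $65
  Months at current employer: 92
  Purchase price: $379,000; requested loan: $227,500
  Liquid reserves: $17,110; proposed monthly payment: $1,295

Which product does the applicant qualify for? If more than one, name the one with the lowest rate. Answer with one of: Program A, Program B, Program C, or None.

Program B

Total debts = (120 + 440 + 1,295 + 560 + 65) = 2,480; DTI = 2,480/7,300 = 34%.
LTV = 227,500/379,000 = 60%.
Reserves = 17,110/1,295 = 13.2 months.
Program A: score 812 ≥ 680; DTI 34% ≤ 36%; LTV 60% ≤ 100%; employment 92 ≥ 18 mo; reserves 13.2 ≥ 9 mo → qualifies.
Program B: score 812 ≥ 580; DTI 34% ≤ 50%; reserves 13.2 ≥ 9 mo → qualifies.
Program C: score 812 ≥ 640; DTI 34% ≤ 45%; LTV 60% ≤ 97%; employment 92 ≥ 6 mo; reserves 13.2 ≥ 2 mo → qualifies.
Qualifying: Program A, Program B, Program C. Lowest rate is 5.45% → Program B.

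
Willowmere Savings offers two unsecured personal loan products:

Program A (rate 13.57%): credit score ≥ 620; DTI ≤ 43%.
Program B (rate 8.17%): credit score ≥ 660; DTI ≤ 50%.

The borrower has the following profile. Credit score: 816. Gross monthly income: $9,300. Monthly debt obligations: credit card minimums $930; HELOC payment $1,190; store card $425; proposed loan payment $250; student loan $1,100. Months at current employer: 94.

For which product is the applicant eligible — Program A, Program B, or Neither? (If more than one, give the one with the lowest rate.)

Program B

Total debts = (930 + 1,190 + 425 + 250 + 1,100) = 3,895; DTI = 3,895/9,300 = 41.9%.
Program A: score 816 ≥ 620; DTI 41.9% ≤ 43% → qualifies.
Program B: score 816 ≥ 660; DTI 41.9% ≤ 50% → qualifies.
Qualifying: Program A, Program B. Lowest rate is 8.17% → Program B.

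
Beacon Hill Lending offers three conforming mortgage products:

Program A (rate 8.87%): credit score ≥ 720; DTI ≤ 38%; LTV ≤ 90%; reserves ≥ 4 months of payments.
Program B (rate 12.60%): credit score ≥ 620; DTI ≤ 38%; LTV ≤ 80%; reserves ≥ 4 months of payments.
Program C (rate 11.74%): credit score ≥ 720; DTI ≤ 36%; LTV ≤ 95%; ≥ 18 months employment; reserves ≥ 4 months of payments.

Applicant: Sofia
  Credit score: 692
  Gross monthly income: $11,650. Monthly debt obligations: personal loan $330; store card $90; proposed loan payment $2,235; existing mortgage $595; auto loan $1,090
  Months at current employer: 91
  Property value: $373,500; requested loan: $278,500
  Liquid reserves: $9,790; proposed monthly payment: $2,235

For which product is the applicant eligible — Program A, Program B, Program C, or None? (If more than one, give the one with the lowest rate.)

Program B

Total debts = (330 + 90 + 2,235 + 595 + 1,090) = 4,340; DTI = 4,340/11,650 = 37.3%.
LTV = 278,500/373,500 = 74.6%.
Reserves = 9,790/2,235 = 4.4 months.
Program A: score 692 < 720; DTI 37.3% ≤ 38%; LTV 74.6% ≤ 90%; reserves 4.4 ≥ 4 mo → does not qualify.
Program B: score 692 ≥ 620; DTI 37.3% ≤ 38%; LTV 74.6% ≤ 80%; reserves 4.4 ≥ 4 mo → qualifies.
Program C: score 692 < 720; DTI 37.3% > 36%; LTV 74.6% ≤ 95%; employment 91 ≥ 18 mo; reserves 4.4 ≥ 4 mo → does not qualify.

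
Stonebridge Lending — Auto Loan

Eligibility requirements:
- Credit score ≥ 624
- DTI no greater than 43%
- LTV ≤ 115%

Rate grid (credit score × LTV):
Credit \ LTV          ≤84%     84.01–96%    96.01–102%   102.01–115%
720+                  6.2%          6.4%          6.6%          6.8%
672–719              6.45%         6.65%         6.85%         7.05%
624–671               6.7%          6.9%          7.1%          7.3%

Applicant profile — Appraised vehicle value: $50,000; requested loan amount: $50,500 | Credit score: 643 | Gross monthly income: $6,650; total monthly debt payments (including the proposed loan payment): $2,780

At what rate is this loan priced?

Credit score 643 ≥ 624; Debt-to-income = 2,780/6,650 = 41.8% — meets 43% limit
LTV = 50,500/50,000 = 101% ≤ 115%
Score 643 is in the 624–671 band; LTV 101% is in the 96.01–102% band → 7.1%.

7.1%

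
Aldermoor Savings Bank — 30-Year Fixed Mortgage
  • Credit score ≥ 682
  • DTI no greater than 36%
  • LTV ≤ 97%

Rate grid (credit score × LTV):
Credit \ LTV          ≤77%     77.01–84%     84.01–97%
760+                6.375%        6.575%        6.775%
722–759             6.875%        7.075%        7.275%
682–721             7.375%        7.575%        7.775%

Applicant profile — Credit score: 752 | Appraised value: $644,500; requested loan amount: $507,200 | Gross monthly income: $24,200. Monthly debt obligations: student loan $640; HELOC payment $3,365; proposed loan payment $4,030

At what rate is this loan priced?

7.075%

Credit score 752 ≥ 682; Total monthly debts = (640 + 3,365 + 4,030) = 8,035. DTI = 8,035/24,200 = 33.2% ≤ 36%
LTV = 507,200/644,500 = 78.7% ≤ 97%
Credit 752 → row 722–759; LTV 78.7% → column 77.01–84%. Grid cell → 7.075%.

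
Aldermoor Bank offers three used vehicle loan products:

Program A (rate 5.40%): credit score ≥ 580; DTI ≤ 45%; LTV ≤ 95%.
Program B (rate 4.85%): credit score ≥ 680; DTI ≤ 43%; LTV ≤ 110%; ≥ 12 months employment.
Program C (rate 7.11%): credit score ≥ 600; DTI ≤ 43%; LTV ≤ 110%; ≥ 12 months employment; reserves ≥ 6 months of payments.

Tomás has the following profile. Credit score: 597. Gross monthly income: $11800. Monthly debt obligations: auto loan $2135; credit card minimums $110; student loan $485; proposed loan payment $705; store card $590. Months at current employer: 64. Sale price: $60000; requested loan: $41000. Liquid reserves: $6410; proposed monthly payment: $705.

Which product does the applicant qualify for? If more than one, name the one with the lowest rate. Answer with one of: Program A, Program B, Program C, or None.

Total debts = (2,135 + 110 + 485 + 705 + 590) = 4,025; DTI = 4,025/11,800 = 34.1%.
LTV = 41,000/60,000 = 68.3%.
Reserves = 6,410/705 = 9.1 months.
Program A: score 597 ≥ 580; DTI 34.1% ≤ 45%; LTV 68.3% ≤ 95% → qualifies.
Program B: score 597 < 680; DTI 34.1% ≤ 43%; LTV 68.3% ≤ 110%; employment 64 ≥ 12 mo → does not qualify.
Program C: score 597 < 600; DTI 34.1% ≤ 43%; LTV 68.3% ≤ 110%; employment 64 ≥ 12 mo; reserves 9.1 ≥ 6 mo → does not qualify.

Program A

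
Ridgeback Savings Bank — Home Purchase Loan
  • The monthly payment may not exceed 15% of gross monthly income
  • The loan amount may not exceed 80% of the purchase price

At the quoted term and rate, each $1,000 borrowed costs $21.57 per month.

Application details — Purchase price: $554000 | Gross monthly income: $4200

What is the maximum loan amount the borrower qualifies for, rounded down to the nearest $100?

Payment cap: 15% × $4,200 = $630/month.
At $21.57 per $1,000, that supports 630/21.57 × 1,000 ≈ $29,207 → $29,200.
LTV cap: 80% × $554,000 = $443,200 → $443,200.
Binding constraint: payment-to-income.

$29,200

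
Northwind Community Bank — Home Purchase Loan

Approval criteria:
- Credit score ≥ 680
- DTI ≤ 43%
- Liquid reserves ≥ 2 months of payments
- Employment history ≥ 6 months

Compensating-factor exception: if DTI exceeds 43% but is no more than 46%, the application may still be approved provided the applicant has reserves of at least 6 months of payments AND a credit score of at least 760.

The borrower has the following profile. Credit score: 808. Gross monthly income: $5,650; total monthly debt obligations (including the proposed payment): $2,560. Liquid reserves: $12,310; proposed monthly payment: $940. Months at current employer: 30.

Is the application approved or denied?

Approved

Credit score 808 ≥ 680 (meets base)
DTI = 2,560/5,650 = 45.3% > 43% — standard DTI limit exceeded.
Reserves = 12,310/940 = 13.1 months ≥ 2
Employment 30 ≥ 6 months
DTI 45.3% is within the 43%–46% exception band; checking compensating factors.
Reserves 13.1 ≥ 6 months; credit score 808 ≥ 760.
Both override conditions satisfied; DTI exception granted.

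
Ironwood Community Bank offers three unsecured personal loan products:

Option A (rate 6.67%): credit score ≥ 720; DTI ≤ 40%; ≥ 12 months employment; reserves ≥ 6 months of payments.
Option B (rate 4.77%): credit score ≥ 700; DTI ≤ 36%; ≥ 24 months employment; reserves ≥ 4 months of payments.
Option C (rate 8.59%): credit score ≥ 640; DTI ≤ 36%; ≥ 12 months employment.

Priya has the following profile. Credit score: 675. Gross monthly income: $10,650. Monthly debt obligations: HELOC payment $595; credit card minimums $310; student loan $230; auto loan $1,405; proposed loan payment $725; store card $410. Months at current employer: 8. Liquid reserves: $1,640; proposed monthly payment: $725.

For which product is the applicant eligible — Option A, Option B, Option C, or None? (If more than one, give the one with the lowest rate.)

Total debts = (595 + 310 + 230 + 1,405 + 725 + 410) = 3,675; DTI = 3,675/10,650 = 34.5%.
Reserves = 1,640/725 = 2.3 months.
Option A: score 675 < 720; DTI 34.5% ≤ 40%; employment 8 < 12 mo; reserves 2.3 < 6 mo → does not qualify.
Option B: score 675 < 700; DTI 34.5% ≤ 36%; employment 8 < 24 mo; reserves 2.3 < 4 mo → does not qualify.
Option C: score 675 ≥ 640; DTI 34.5% ≤ 36%; employment 8 < 12 mo → does not qualify.

None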